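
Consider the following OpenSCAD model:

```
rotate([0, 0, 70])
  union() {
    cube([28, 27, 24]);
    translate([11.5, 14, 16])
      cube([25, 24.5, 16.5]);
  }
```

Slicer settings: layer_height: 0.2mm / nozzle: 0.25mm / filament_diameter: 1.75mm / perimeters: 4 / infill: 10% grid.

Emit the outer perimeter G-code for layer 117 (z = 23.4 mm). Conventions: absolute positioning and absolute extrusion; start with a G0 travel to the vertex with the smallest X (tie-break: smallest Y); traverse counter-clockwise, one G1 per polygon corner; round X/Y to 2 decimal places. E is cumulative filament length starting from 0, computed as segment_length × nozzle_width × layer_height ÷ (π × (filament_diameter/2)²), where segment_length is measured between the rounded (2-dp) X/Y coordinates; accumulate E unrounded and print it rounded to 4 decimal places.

G0 X-32.24 Y23.97 Z23.40
G1 X-21.44 Y20.04 E0.2389
G1 X-25.37 Y9.23 E0.4780
G1 X0.00 Y0.00 E1.0392
G1 X9.58 Y26.31 E1.6213
G1 X-3.58 Y31.10 E1.9124
G1 X-0.67 Y39.09 E2.0891
G1 X-23.69 Y47.47 E2.5984
G1 X-32.24 Y23.97 E3.1182

At z = 23.4 mm: the cube (footprint 28×27) is included at this height; the 25×24.5 cube at (11.5, 14) contributes its full rectangle; Taking the union: the regions partially overlap (shared area 214.50 mm²), so overlapping operands fuse into one piece — 1 connected region; (rotated 70° about Z; rotation is an isometry so areas/perimeters/island counts are preserved). The outline is a single polygon with 8 vertices. Extrusion per mm of travel: 0.25 × 0.2 / (π × 0.875²) = 0.020788. Accumulating E over each segment gives final E = 3.1182.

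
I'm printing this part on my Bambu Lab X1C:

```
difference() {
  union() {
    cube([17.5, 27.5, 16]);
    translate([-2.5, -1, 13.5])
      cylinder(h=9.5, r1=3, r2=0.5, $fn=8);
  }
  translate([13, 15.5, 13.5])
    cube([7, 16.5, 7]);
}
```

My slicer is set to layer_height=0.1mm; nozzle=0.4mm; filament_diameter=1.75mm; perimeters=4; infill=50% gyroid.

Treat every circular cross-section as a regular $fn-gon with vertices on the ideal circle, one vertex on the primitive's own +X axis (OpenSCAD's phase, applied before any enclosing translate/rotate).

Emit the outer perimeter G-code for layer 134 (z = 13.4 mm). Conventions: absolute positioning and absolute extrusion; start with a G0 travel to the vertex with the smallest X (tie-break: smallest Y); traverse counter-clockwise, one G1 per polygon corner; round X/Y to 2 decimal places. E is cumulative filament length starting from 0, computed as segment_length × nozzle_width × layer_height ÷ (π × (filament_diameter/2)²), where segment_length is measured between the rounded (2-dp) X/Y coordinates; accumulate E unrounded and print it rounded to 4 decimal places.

At z = 13.4 mm: the 17.5×27.5 cube contributes its full rectangle; the cone at (-2.5, -1) is not intersected at this z (z outside [13.5, 23]); Combining (union): only the 17.5×27.5 cube is present, so the union is just that shape — 1 connected region; the cube at (13, 15.5) is not intersected at this z (z outside [13.5, 20.5]); After the difference (first − rest): none of the subtracted shapes is present at this height, so the result so far is unchanged — 1 connected region. The outline is a single polygon with 4 vertices. Extrusion per mm of travel: 0.4 × 0.1 / (π × 0.875²) = 0.016630. Accumulating E over each segment gives final E = 1.4967.

G0 X0.00 Y0.00 Z13.40
G1 X17.50 Y0.00 E0.2910
G1 X17.50 Y27.50 E0.7484
G1 X0.00 Y27.50 E1.0394
G1 X0.00 Y0.00 E1.4967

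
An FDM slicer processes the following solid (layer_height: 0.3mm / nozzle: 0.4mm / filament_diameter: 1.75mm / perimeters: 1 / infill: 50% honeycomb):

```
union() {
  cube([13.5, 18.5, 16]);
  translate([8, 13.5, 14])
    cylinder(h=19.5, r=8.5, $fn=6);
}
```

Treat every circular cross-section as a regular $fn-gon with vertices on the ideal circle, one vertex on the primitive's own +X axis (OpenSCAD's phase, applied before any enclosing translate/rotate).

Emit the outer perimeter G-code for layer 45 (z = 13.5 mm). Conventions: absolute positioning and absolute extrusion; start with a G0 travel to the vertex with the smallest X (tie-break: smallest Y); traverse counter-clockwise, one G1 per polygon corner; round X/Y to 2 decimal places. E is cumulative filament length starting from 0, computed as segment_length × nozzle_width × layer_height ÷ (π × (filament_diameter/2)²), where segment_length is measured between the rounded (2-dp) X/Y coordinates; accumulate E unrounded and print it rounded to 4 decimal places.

G0 X0.00 Y0.00 Z13.50
G1 X13.50 Y0.00 E0.6735
G1 X13.50 Y18.50 E1.5965
G1 X0.00 Y18.50 E2.2700
G1 X0.00 Y0.00 E3.1930

At z = 13.5 mm: the cube (footprint 13.5×18.5) is included at this height; the cylinder at (8, 13.5) does not reach this height (z outside [14, 33.5]); Merging all regions: only the 13.5×18.5 cube is present, so the union is just that shape — 1 connected region. The outline is a single polygon with 4 vertices. Extrusion per mm of travel: 0.4 × 0.3 / (π × 0.875²) = 0.049890. Accumulating E over each segment gives final E = 3.1930.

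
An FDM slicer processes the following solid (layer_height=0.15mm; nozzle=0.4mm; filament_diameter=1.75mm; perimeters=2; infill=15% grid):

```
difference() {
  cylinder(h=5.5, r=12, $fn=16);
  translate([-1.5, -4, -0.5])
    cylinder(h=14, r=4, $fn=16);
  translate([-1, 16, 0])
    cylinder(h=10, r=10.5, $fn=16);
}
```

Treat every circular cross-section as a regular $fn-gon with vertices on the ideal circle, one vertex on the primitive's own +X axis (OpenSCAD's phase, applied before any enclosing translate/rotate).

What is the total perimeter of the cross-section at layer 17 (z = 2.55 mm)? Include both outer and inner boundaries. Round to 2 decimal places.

At z = 2.55 mm: the cylinder: section is a regular 16-gon, circumradius r=12 (perimeter = 2·16·12.000·sin(180°/16) = 74.91 mm); the r=4 cylinder at (-1.5, -4) gives a regular 16-gon of circumradius 4 (constant along its height) (perimeter = 2·16·4.000·sin(180°/16) = 24.97 mm); the r=10.5 cylinder at (-1, 16) gives a regular 16-gon of circumradius 10.5 (constant along its height) (perimeter = 2·16·10.500·sin(180°/16) = 65.55 mm); Taking the first minus the rest: starting from the r=12 cylinder, the r=4 cylinder at (-1.5, -4) lies wholly inside it (removes its full 48.98 mm² and its 24.97 mm outline becomes a hole wall); the r=10.5 cylinder at (-1, 16) partially overlaps it — only the 65.10 mm² overlap (of its 337.53 mm²) is removed, clipping the outline — boundary (outer + 1 inner loop) = 100.45 mm. Overall, the cross-section is one region with 1 hole. Total boundary length (outer + inner) = 100.45 mm.

100.45 mm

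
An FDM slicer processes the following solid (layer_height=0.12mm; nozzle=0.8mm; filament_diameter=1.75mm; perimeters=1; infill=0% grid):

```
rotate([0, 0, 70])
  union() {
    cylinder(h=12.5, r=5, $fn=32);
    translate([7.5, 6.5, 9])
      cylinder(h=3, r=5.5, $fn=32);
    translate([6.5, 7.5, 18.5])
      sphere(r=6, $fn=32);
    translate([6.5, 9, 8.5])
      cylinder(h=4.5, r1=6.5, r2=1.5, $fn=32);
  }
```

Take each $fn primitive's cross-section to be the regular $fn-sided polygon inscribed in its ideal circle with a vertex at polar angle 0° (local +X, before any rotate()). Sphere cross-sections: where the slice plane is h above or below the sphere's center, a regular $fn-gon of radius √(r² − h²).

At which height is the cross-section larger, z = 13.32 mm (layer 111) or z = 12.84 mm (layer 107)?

Layer 111 (z = 13.32): the cylinder is absent (z outside [0, 12.5]); the cylinder at (7.5, 6.5) is absent (z outside [9, 12]); the r=6 sphere at (6.5, 7.5) slices to a regular 32-gon of circumradius 3.028 (√(r²−h²) with h=5.18 from center) (area = (32/2)·3.028²·sin(360°/32) = 28.62 mm²); the cone at (6.5, 9) is not intersected at this z (z outside [8.5, 13]); Merging all regions: only the r=6 sphere at (6.5, 7.5) is present, so the union is just that shape — area = 28.62 mm²; (whole slice rotated 70° about Z — lengths, areas and connectivity unchanged). So its area = 28.62 mm². Layer 107 (z = 12.84): the cylinder is absent (z outside [0, 12.5]); the cylinder at (7.5, 6.5) is not intersected at this z (z outside [9, 12]); the sphere at (6.5, 7.5): section is a regular 32-gon, circumradius = √(r²−h²) = √(6²−5.66²) = 1.991 (area = (32/2)·1.991²·sin(360°/32) = 12.37 mm²); the cone at (6.5, 9) contributes a regular 32-gon of circumradius 1.678 (interpolated between r1=6.5 and r2=1.5 at t=0.964) (area = (32/2)·1.678²·sin(360°/32) = 8.79 mm²); Combining (union): the regions partially overlap — summed areas 21.16 mm² minus the doubly-counted overlap 5.12 mm² gives 16.04 mm² — area = 16.04 mm²; (rotated 70° about Z; rotation is an isometry so areas/perimeters/island counts are preserved). So its area = 16.04 mm². Layer 111 is larger (28.62 vs 16.04 mm²).

layer 111 (z = 13.32 mm)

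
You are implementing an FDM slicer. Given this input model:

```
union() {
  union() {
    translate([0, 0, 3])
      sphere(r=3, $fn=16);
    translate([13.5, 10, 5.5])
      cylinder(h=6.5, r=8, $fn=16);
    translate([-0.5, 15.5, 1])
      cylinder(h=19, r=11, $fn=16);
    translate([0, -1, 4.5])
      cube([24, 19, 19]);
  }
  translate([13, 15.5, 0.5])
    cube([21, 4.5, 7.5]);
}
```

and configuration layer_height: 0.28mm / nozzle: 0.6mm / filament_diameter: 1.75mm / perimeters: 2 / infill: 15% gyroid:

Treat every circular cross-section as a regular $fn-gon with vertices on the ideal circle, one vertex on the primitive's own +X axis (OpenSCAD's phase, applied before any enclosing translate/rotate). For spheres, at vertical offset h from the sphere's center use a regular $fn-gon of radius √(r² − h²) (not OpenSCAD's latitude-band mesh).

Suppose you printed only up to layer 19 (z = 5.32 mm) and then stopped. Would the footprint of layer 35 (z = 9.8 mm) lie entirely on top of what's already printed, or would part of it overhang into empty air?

entirely on top

Compare the two slices. At z = 5.32: the r=3 sphere contributes a regular 16-gon of circumradius √(3²−2.32²) = 1.902 (area = (16/2)·1.902²·sin(360°/16) = 11.08 mm²); the cylinder at (13.5, 10) does not reach this height (z outside [5.5, 12]); the r=11 cylinder at (-0.5, 15.5) contributes a regular 16-gon of circumradius 11 (area = (16/2)·11.000²·sin(360°/16) = 370.44 mm²); the cube at (0, -1) (footprint 24×19) is included at this height (area 456.00 mm²); Taking the union: the regions partially overlap — summed areas 837.51 mm² minus the doubly-counted overlap 117.32 mm² gives 720.20 mm² — area = 720.20 mm²; the 21×4.5 cube at (13, 15.5) contributes its full rectangle (area 94.50 mm²); Combining (union): the regions partially overlap — summed areas 814.70 mm² minus the doubly-counted overlap 27.50 mm² gives 787.20 mm² — area = 787.20 mm². At z = 9.8: the sphere is not intersected at this z (|z−center|=6.800 > r=3); the r=8 cylinder at (13.5, 10) contributes a regular 16-gon of circumradius 8 (area = (16/2)·8.000²·sin(360°/16) = 195.93 mm²); the r=11 cylinder at (-0.5, 15.5) gives a regular 16-gon of circumradius 11 (constant along its height) (area = (16/2)·11.000²·sin(360°/16) = 370.44 mm²); the cube at (0, -1) is present — its section is the full 24×19 rectangle (area 456.00 mm²); Taking the union: the regions partially overlap — summed areas 1022.37 mm² minus the doubly-counted overlap 308.70 mm² gives 713.67 mm² — area = 713.67 mm²; the cube at (13, 15.5) does not reach this height (z outside [0.5, 8]); Taking the union: only that combined region is present, so the union is just that shape — area = 713.67 mm². Checking containment: the cross-section at z = 9.8 is a subset of the cross-section at z = 5.32.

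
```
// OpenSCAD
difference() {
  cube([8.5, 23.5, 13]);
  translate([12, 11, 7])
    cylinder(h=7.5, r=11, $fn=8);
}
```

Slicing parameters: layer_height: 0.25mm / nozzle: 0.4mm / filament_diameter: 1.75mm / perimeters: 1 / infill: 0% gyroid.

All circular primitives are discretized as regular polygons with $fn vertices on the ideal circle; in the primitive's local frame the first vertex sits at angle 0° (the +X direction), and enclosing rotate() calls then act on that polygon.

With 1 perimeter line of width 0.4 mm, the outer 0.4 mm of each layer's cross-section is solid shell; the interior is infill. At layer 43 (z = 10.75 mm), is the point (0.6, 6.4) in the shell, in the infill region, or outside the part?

infill

At z = 10.75 mm: the cube is present — its section is the full 8.5×23.5 rectangle; the r=11 cylinder at (12, 11) gives a regular 8-gon of circumradius 11 (constant along its height); After the difference (first − rest): starting from the 8.5×23.5 cube, the r=11 cylinder at (12, 11) partially overlaps it — only the 99.19 mm² overlap (of its 342.24 mm²) is removed, clipping the outline — 1 connected region. Overall, the cross-section is a single solid region. The nearest boundary edge runs (0.00, 0.00)→(0.00, 23.50); distance from the point to it = 0.60 mm. The point is inside the cross-section and 0.60 mm from the nearest boundary — more than the 0.4 mm shell width (1 × 0.4), so it's in the infill interior.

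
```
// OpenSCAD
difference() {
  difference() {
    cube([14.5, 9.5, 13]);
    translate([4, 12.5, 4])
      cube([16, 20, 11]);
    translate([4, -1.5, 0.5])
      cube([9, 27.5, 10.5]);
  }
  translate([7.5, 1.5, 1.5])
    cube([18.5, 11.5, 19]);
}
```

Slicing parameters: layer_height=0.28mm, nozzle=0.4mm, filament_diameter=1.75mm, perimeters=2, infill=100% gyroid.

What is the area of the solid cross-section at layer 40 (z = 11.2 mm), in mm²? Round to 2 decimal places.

At z = 11.2 mm: the 14.5×9.5 cube contributes its full rectangle (area 137.75 mm²); the cube at (4, 12.5) is present — its section is the full 16×20 rectangle (area 320.00 mm²); the cube at (4, -1.5) does not reach this height (z outside [0.5, 11]); Taking the first minus the rest: starting from the 14.5×9.5 cube (137.75 mm²), the 16×20 cube at (4, 12.5) misses the remaining region (no effect) — area = 137.75 mm²; the cube at (7.5, 1.5) is present — its section is the full 18.5×11.5 rectangle (area 212.75 mm²); Taking the first minus the rest: starting from the result so far (137.75 mm²), the 18.5×11.5 cube at (7.5, 1.5) partially overlaps it — only the 56.00 mm² overlap (of its 212.75 mm²) is removed, clipping the outline — area = 81.75 mm². Overall, the cross-section is a single solid region. Net area = 81.75 mm².

81.75 mm²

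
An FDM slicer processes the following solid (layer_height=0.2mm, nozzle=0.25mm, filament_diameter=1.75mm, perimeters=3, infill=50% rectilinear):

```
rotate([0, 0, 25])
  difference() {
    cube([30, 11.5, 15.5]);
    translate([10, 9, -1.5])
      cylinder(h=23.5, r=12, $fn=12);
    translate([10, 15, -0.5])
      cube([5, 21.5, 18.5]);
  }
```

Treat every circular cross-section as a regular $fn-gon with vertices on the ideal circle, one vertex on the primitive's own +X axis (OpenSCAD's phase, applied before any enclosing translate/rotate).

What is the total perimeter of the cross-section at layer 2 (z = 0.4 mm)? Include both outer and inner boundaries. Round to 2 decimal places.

54.72 mm

At z = 0.4 mm: the cube is present — its section is the full 30×11.5 rectangle (perimeter 83.00 mm); the r=12 cylinder at (10, 9) contributes a regular 12-gon of circumradius 12 (perimeter = 2·12·12.000·sin(180°/12) = 74.54 mm); the cube at (10, 15) is present — its section is the full 5×21.5 rectangle (perimeter 53.00 mm); Subtracting the remaining from the first: starting from the 30×11.5 cube, the r=12 cylinder at (10, 9) partially overlaps it — only the 234.62 mm² overlap (of its 432.00 mm²) is removed, clipping the outline; the 5×21.5 cube at (10, 15) misses the remaining region (no effect) — boundary = 54.72 mm; (rotated 25° about Z; rotation is an isometry so areas/perimeters/island counts are preserved). Overall, the cross-section has 2 separate islands. Total boundary length (outer) = 54.72 mm.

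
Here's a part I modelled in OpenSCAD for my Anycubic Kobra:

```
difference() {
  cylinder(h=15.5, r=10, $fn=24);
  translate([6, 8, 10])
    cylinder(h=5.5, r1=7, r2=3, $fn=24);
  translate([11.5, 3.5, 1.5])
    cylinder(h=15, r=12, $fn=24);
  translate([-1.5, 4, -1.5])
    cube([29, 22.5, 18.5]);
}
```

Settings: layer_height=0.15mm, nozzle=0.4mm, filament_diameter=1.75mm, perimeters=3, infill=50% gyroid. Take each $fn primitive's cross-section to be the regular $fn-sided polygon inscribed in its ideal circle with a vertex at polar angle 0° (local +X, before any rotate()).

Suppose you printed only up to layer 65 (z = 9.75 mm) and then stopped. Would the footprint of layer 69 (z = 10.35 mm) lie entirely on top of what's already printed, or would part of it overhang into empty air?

Compare the two slices. At z = 9.75: the r=10 cylinder contributes a regular 24-gon of circumradius 10 (area = (24/2)·10.000²·sin(360°/24) = 310.58 mm²); the cone at (6, 8) does not reach this height (z outside [10, 15.5]); the r=12 cylinder at (11.5, 3.5) contributes a regular 24-gon of circumradius 12 (area = (24/2)·12.000²·sin(360°/24) = 447.24 mm²); the cube at (-1.5, 4) (footprint 29×22.5) is included at this height (area 652.50 mm²); Subtracting the remaining from the first: starting from the r=10 cylinder (310.58 mm²), the r=12 cylinder at (11.5, 3.5) partially overlaps it — only the 125.76 mm² overlap (of its 447.24 mm²) is removed, clipping the outline; the 29×22.5 cube at (-1.5, 4) partially overlaps it — only the 10.16 mm² overlap (of its 652.50 mm²) is removed, clipping the outline — area = 174.67 mm². At z = 10.35: the r=10 cylinder contributes a regular 24-gon of circumradius 10 (area = (24/2)·10.000²·sin(360°/24) = 310.58 mm²); the cone at (6, 8) (r1=7→r2=3) has section circumradius 6.745 here — a regular 24-gon (area = (24/2)·6.745²·sin(360°/24) = 141.32 mm²); the r=12 cylinder at (11.5, 3.5) contributes a regular 24-gon of circumradius 12 (area = (24/2)·12.000²·sin(360°/24) = 447.24 mm²); the 29×22.5 cube at (-1.5, 4) contributes its full rectangle (area 652.50 mm²); Taking the first minus the rest: starting from the r=10 cylinder (310.58 mm²), the cone at (6, 8) partially overlaps it — only the 59.74 mm² overlap (of its 141.32 mm²) is removed, clipping the outline; the r=12 cylinder at (11.5, 3.5) partially overlaps it — only the 70.40 mm² overlap (of its 447.24 mm²) is removed, clipping the outline; the 29×22.5 cube at (-1.5, 4) partially overlaps it — only the 5.77 mm² overlap (of its 652.50 mm²) is removed, clipping the outline — area = 174.67 mm². Checking containment: the cross-section at z = 10.35 is a subset of the cross-section at z = 9.75.

entirely on top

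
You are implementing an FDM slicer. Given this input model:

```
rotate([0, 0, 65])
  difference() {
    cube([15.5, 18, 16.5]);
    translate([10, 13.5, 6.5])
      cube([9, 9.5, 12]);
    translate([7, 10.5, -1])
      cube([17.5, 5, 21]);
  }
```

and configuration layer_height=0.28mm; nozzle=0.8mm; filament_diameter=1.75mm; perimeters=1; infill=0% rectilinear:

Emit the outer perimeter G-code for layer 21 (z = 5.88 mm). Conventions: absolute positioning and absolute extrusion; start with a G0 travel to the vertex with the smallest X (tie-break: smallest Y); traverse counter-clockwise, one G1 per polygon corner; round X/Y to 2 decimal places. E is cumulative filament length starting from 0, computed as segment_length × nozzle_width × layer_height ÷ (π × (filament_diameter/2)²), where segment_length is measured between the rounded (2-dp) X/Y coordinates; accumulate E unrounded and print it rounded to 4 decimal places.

At z = 5.88 mm: the 15.5×18 cube contributes its full rectangle; the cube at (10, 13.5) is not intersected at this z (z outside [6.5, 18.5]); the cube at (7, 10.5) (footprint 17.5×5) is included at this height; After the difference (first − rest): starting from the 15.5×18 cube, the 17.5×5 cube at (7, 10.5) partially overlaps it — only the 42.50 mm² overlap (of its 87.50 mm²) is removed, clipping the outline — 1 connected region; (whole slice rotated 65° about Z — lengths, areas and connectivity unchanged). The outline is a single polygon with 8 vertices. Extrusion per mm of travel: 0.8 × 0.28 / (π × 0.875²) = 0.093128. Accumulating E over each segment gives final E = 7.8224.

G0 X-16.31 Y7.61 Z5.88
G1 X0.00 Y0.00 E1.6761
G1 X6.55 Y14.05 E3.1198
G1 X-2.97 Y18.49 E4.0980
G1 X-6.56 Y10.78 E4.8901
G1 X-11.09 Y12.89 E5.3555
G1 X-7.50 Y20.60 E6.1475
G1 X-9.76 Y21.65 E6.3796
G1 X-16.31 Y7.61 E7.8224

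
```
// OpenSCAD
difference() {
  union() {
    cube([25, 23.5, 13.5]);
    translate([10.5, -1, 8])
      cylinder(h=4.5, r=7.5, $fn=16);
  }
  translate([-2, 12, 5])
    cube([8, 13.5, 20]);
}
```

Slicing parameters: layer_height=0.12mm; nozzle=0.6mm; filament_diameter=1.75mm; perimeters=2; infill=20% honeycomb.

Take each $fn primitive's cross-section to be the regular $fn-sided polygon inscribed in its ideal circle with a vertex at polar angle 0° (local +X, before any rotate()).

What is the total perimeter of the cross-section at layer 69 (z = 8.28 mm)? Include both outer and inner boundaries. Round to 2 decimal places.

At z = 8.28 mm: the cube is present — its section is the full 25×23.5 rectangle (perimeter 97.00 mm); the cylinder at (10.5, -1): section is a regular 16-gon, circumradius r=7.5 (perimeter = 2·16·7.500·sin(180°/16) = 46.82 mm); Merging all regions: the regions partially overlap (shared area 71.30 mm²), so the edge portions inside another operand are dropped and the merged outline is re-measured after clipping — boundary = 107.85 mm; the cube at (-2, 12) (footprint 8×13.5) is included at this height (perimeter 43.00 mm); Subtracting the remaining from the first: starting from that combined region, the 8×13.5 cube at (-2, 12) partially overlaps it — only the 69.00 mm² overlap (of its 108.00 mm²) is removed, clipping the outline — boundary = 107.85 mm. Overall, the cross-section is a single solid region. Total boundary length (outer) = 107.85 mm.

107.85 mm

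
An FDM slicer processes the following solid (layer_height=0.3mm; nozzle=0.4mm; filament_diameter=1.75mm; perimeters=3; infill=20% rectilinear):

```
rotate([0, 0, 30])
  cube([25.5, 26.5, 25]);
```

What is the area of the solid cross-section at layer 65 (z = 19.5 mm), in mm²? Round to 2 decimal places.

675.75 mm²

At z = 19.5 mm: the cube is present — its section is the full 25.5×26.5 rectangle (area 675.75 mm²); (whole slice rotated 30° about Z — lengths, areas and connectivity unchanged). Overall, the cross-section is a single solid region. Net area = 675.75 mm².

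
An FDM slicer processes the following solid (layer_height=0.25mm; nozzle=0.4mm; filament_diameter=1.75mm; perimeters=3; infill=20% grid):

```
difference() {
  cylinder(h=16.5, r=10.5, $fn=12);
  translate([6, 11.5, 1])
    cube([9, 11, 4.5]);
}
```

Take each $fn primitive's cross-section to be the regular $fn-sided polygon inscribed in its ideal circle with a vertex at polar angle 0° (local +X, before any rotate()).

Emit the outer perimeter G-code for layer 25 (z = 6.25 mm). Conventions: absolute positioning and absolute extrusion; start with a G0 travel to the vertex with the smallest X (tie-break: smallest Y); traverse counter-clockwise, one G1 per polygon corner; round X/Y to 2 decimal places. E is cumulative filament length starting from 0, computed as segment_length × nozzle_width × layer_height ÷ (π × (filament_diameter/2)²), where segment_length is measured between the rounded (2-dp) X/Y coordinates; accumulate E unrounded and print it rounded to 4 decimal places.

G0 X-10.50 Y0.00 Z6.25
G1 X-9.09 Y-5.25 E0.2260
G1 X-5.25 Y-9.09 E0.4518
G1 X0.00 Y-10.50 E0.6778
G1 X5.25 Y-9.09 E0.9038
G1 X9.09 Y-5.25 E1.1296
G1 X10.50 Y0.00 E1.3556
G1 X9.09 Y5.25 E1.5816
G1 X5.25 Y9.09 E1.8074
G1 X0.00 Y10.50 E2.0334
G1 X-5.25 Y9.09 E2.2594
G1 X-9.09 Y5.25 E2.4851
G1 X-10.50 Y0.00 E2.7111

At z = 6.25 mm: the r=10.5 cylinder contributes a regular 12-gon of circumradius 10.5; the cube at (6, 11.5) is absent (z outside [1, 5.5]); After the difference (first − rest): none of the subtracted shapes is present at this height, so the r=10.5 cylinder is unchanged — 1 connected region. The outline is a single polygon with 12 vertices. Extrusion per mm of travel: 0.4 × 0.25 / (π × 0.875²) = 0.041575. Accumulating E over each segment gives final E = 2.7111.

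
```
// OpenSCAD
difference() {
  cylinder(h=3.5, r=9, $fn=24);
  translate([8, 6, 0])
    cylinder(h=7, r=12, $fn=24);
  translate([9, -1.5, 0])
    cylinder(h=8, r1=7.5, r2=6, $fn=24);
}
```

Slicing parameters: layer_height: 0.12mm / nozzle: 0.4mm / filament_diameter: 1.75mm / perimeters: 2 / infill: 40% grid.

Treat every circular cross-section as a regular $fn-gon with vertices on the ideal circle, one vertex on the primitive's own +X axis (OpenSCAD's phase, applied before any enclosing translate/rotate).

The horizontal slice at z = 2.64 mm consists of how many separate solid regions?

1

At z = 2.64 mm: the cylinder: section is a regular 24-gon, circumradius r=9; the r=12 cylinder at (8, 6) gives a regular 24-gon of circumradius 12 (constant along its height); the cone at (9, -1.5) (r1=7.5→r2=6) has section circumradius 7.005 here — a regular 24-gon; After the difference (first − rest): starting from the r=9 cylinder, the r=12 cylinder at (8, 6) partially overlaps it — only the 138.42 mm² overlap (of its 447.24 mm²) is removed, clipping the outline; the cone at (9, -1.5) partially overlaps it — only the 3.86 mm² overlap (of its 152.40 mm²) is removed, clipping the outline — 1 connected region. The result has 1 disconnected region.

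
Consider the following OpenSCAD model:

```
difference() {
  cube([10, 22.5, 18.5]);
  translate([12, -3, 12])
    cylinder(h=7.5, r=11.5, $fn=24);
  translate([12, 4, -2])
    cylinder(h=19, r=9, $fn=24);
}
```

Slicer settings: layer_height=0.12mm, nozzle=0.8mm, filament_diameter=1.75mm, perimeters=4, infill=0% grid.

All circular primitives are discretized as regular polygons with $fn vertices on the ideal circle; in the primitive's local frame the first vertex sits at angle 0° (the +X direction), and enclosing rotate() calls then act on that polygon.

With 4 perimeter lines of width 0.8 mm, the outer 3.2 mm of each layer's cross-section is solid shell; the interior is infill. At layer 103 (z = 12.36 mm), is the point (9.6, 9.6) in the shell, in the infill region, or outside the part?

At z = 12.36 mm: the cube (footprint 10×22.5) is included at this height; the cylinder at (12, -3): section is a regular 24-gon, circumradius r=11.5; the cylinder at (12, 4): section is a regular 24-gon, circumradius r=9; After the difference (first − rest): starting from the 10×22.5 cube, the r=11.5 cylinder at (12, -3) partially overlaps it — only the 52.04 mm² overlap (of its 410.75 mm²) is removed, clipping the outline; the r=9 cylinder at (12, 4) partially overlaps it — only the 25.92 mm² overlap (of its 251.57 mm²) is removed, clipping the outline — 1 connected region. Overall, the cross-section is a single solid region. The nearest boundary edge runs (9.67, 12.69)→(7.50, 11.79); distance from the point to it = 2.83 mm. The point is not inside any of the regions above, so it lies outside the cross-section (2.83 mm from the nearest boundary).

outside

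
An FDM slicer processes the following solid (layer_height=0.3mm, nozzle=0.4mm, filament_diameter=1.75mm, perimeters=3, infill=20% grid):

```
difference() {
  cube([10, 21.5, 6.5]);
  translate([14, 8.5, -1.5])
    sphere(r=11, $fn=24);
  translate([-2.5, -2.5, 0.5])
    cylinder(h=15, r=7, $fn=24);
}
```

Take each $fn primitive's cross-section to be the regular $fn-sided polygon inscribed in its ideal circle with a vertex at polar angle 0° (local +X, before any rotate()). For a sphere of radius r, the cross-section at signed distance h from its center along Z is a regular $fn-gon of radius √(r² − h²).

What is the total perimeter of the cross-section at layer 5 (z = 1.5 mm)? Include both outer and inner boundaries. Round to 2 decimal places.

62.92 mm

At z = 1.5 mm: the cube (footprint 10×21.5) is included at this height (perimeter 63.00 mm); the r=11 sphere at (14, 8.5) contributes a regular 24-gon of circumradius √(11²−3²) = 10.583 (perimeter = 2·24·10.583·sin(180°/24) = 66.31 mm); the r=7 cylinder at (-2.5, -2.5) contributes a regular 24-gon of circumradius 7 (perimeter = 2·24·7.000·sin(180°/24) = 43.86 mm); After the difference (first − rest): starting from the 10×21.5 cube, the r=11 sphere at (14, 8.5) partially overlaps it — only the 90.33 mm² overlap (of its 347.85 mm²) is removed, clipping the outline; the r=7 cylinder at (-2.5, -2.5) partially overlaps it — only the 10.25 mm² overlap (of its 152.19 mm²) is removed, clipping the outline — boundary = 62.92 mm. Overall, the cross-section is a single solid region. Total boundary length (outer) = 62.92 mm.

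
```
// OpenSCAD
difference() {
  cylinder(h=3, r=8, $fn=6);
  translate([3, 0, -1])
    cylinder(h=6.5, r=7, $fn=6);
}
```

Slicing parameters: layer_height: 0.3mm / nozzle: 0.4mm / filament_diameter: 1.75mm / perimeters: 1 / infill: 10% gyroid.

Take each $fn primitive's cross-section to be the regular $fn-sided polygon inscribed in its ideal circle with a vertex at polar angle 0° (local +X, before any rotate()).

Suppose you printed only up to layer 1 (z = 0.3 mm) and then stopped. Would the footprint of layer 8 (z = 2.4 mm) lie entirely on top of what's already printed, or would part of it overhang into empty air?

Compare the two slices. At z = 0.3: the r=8 cylinder gives a regular 6-gon of circumradius 8 (constant along its height) (area = (6/2)·8.000²·sin(360°/6) = 166.28 mm²); the r=7 cylinder at (3, 0) contributes a regular 6-gon of circumradius 7 (area = (6/2)·7.000²·sin(360°/6) = 127.31 mm²); Subtracting the remaining from the first: starting from the r=8 cylinder (166.28 mm²), the r=7 cylinder at (3, 0) partially overlaps it — only the 103.06 mm² overlap (of its 127.31 mm²) is removed, clipping the outline — area = 63.22 mm². At z = 2.4: the r=8 cylinder gives a regular 6-gon of circumradius 8 (constant along its height) (area = (6/2)·8.000²·sin(360°/6) = 166.28 mm²); the r=7 cylinder at (3, 0) gives a regular 6-gon of circumradius 7 (constant along its height) (area = (6/2)·7.000²·sin(360°/6) = 127.31 mm²); After the difference (first − rest): starting from the r=8 cylinder (166.28 mm²), the r=7 cylinder at (3, 0) partially overlaps it — only the 103.06 mm² overlap (of its 127.31 mm²) is removed, clipping the outline — area = 63.22 mm². Checking containment: the cross-section at z = 2.4 is a subset of the cross-section at z = 0.3.

entirely on top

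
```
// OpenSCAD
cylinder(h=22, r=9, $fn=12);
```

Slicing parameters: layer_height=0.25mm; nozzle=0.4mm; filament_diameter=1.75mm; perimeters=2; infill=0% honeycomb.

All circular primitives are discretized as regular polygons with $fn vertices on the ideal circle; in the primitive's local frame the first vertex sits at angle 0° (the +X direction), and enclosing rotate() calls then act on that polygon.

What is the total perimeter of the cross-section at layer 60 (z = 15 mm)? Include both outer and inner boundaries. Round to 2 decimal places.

55.90 mm

At z = 15 mm: the r=9 cylinder gives a regular 12-gon of circumradius 9 (constant along its height) (perimeter = 2·12·9.000·sin(180°/12) = 55.90 mm). Overall, the cross-section is a single solid region. Total boundary length (outer) = 55.90 mm.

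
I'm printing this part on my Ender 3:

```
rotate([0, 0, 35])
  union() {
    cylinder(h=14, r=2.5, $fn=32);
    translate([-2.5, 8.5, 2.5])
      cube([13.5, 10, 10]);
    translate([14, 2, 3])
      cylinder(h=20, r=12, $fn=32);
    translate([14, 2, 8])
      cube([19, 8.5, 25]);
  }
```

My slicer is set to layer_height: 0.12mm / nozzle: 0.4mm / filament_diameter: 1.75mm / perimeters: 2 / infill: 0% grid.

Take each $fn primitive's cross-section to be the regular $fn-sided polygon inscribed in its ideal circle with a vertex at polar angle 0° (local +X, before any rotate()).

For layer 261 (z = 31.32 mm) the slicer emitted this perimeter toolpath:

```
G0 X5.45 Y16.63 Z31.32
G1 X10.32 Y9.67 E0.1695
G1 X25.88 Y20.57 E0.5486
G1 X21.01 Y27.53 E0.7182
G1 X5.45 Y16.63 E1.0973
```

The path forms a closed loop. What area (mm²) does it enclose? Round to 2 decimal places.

161.38 mm²

Apply the shoelace formula to the sequence of (X, Y) vertices; enclosed area = 161.38 mm².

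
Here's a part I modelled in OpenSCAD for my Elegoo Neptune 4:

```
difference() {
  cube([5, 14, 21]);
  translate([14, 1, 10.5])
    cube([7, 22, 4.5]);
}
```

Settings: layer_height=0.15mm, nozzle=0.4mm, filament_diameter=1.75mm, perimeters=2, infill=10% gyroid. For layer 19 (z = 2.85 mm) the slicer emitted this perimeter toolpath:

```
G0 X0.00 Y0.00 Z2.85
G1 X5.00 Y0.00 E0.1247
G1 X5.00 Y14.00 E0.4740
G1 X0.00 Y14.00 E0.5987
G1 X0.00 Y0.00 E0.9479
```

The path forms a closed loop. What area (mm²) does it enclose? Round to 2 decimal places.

Apply the shoelace formula to the sequence of (X, Y) vertices; enclosed area = 70.00 mm².

70.00 mm²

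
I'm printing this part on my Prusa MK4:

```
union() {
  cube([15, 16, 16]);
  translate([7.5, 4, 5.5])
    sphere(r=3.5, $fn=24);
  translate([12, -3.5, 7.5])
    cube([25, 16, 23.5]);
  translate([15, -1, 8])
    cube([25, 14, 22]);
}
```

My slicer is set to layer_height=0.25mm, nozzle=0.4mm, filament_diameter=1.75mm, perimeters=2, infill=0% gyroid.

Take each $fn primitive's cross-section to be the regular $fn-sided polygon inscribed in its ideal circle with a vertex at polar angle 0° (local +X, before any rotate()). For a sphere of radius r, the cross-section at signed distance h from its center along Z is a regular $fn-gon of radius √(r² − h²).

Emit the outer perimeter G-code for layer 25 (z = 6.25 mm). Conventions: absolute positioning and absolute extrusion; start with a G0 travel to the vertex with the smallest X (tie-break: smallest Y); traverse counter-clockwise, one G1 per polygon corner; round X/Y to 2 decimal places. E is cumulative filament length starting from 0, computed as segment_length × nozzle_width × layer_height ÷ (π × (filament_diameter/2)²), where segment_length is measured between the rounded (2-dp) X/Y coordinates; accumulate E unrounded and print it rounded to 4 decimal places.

At z = 6.25 mm: the cube is present — its section is the full 15×16 rectangle; the r=3.5 sphere at (7.5, 4) contributes a regular 24-gon of circumradius √(3.5²−0.75²) = 3.419; the cube at (12, -3.5) does not reach this height (z outside [7.5, 31]); the cube at (15, -1) does not reach this height (z outside [8, 30]); Combining (union): the r=3.5 sphere at (7.5, 4) lies entirely inside the 15×16 cube, so the union is just the 15×16 cube — 1 connected region. The outline is a single polygon with 4 vertices. Extrusion per mm of travel: 0.4 × 0.25 / (π × 0.875²) = 0.041575. Accumulating E over each segment gives final E = 2.5777.

G0 X0.00 Y0.00 Z6.25
G1 X15.00 Y0.00 E0.6236
G1 X15.00 Y16.00 E1.2888
G1 X0.00 Y16.00 E1.9125
G1 X0.00 Y0.00 E2.5777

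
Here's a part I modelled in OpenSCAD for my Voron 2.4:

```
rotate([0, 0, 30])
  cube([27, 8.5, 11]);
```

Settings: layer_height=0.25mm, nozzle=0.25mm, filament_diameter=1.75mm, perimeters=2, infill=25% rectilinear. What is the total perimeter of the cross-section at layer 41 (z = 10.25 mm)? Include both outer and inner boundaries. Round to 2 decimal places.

71.00 mm

At z = 10.25 mm: the 27×8.5 cube contributes its full rectangle (perimeter 71.00 mm); (rotated 30° about Z; rotation is an isometry so areas/perimeters/island counts are preserved). Overall, the cross-section is a single solid region. Total boundary length (outer) = 71.00 mm.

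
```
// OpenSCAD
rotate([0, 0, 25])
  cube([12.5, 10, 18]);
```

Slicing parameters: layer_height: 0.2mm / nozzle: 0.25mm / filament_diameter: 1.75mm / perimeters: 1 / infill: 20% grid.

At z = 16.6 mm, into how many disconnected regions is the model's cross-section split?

1

At z = 16.6 mm: the cube is present — its section is the full 12.5×10 rectangle; (whole slice rotated 25° about Z — lengths, areas and connectivity unchanged). The result has 1 disconnected region.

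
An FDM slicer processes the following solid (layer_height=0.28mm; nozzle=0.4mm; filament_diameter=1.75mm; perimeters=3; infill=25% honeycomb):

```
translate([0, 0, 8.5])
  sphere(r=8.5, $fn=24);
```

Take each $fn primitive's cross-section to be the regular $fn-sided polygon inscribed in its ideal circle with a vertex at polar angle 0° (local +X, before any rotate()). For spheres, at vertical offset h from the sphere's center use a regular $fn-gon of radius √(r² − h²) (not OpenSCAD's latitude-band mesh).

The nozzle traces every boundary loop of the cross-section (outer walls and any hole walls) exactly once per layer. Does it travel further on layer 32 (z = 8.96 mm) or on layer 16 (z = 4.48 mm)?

layer 32 (z = 8.96 mm)

Layer 32 (z = 8.96): the r=8.5 sphere contributes a regular 24-gon of circumradius √(8.5²−0.46²) = 8.488 (perimeter = 2·24·8.488·sin(180°/24) = 53.18 mm). So its perimeter = 53.18 mm. Layer 16 (z = 4.48): the sphere: section is a regular 24-gon, circumradius = √(r²−h²) = √(8.5²−4.02²) = 7.489 (perimeter = 2·24·7.489·sin(180°/24) = 46.92 mm). So its perimeter = 46.92 mm. Layer 32 is larger (53.18 vs 46.92 mm).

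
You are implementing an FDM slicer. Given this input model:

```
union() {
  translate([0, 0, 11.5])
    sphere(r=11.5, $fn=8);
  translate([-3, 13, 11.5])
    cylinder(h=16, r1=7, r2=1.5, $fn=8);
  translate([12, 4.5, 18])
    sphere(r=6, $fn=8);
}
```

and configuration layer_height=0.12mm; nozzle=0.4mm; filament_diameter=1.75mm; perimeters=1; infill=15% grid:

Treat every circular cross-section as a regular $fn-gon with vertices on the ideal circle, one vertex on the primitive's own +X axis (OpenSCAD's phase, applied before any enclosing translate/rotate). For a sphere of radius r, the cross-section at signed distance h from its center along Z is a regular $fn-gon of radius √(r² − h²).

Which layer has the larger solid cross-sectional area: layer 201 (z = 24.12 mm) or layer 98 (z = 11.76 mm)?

Layer 201 (z = 24.12): the sphere is not intersected at this z (|z−center|=12.620 > r=11.5); the cone at (-3, 13) (r1=7→r2=1.5) has section circumradius 2.662 here — a regular 8-gon (area = (8/2)·2.662²·sin(360°/8) = 20.04 mm²); the sphere at (12, 4.5) is not intersected at this z (|z−center|=6.120 > r=6); Combining (union): only the cone at (-3, 13) is present, so the union is just that shape — area = 20.04 mm². So its area = 20.04 mm². Layer 98 (z = 11.76): the sphere: section is a regular 8-gon, circumradius = √(r²−h²) = √(11.5²−0.26²) = 11.497 (area = (8/2)·11.497²·sin(360°/8) = 373.87 mm²); the cone at (-3, 13) (r1=7→r2=1.5) has section circumradius 6.911 here — a regular 8-gon (area = (8/2)·6.911²·sin(360°/8) = 135.08 mm²); the sphere at (12, 4.5) does not reach this height (|z−center|=6.240 > r=6); Combining (union): the regions partially overlap — summed areas 508.94 mm² minus the doubly-counted overlap 30.54 mm² gives 478.40 mm² — area = 478.40 mm². So its area = 478.40 mm². Layer 98 is larger (478.40 vs 20.04 mm²).

layer 98 (z = 11.76 mm)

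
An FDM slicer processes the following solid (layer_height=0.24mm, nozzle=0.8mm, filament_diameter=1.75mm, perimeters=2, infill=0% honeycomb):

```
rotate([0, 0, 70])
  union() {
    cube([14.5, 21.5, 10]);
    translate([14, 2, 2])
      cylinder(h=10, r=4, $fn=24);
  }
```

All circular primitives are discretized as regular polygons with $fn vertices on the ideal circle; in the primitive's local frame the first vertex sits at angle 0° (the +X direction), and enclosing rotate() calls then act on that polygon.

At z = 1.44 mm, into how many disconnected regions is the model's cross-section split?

At z = 1.44 mm: the 14.5×21.5 cube contributes its full rectangle; the cylinder at (14, 2) is absent (z outside [2, 12]); Combining (union): only the 14.5×21.5 cube is present, so the union is just that shape — 1 connected region; (rotated 70° about Z; rotation is an isometry so areas/perimeters/island counts are preserved). The result has 1 disconnected region.

1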